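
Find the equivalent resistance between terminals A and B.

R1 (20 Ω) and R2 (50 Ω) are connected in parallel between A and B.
Reduce the network between node 0 (A) and node 1 (B) by series/parallel combination:
  Rp1 = R1 ‖ R2 (parallel, both between nodes 0 and 1) = 1/(1/20 + 1/50) = 14.29 Ω
R_eq = 14.29 Ω

Final answer: 14.29 Ω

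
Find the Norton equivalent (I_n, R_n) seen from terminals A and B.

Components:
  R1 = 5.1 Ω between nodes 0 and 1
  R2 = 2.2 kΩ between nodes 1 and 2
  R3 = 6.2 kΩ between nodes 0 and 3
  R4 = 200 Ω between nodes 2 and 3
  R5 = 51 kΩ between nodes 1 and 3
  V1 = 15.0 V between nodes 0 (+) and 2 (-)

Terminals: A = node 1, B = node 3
Find the Thévenin equivalent first; then I_n = V_th/R_th and R_n = R_th.
Step 1 — V_th is the open-circuit voltage V_A - V_B (nothing connected across the terminals).
Nodal analysis, taking node 2 as the 0 V reference.
Source V1 fixes V_0 = 15 V.
KCL at each unknown node (sum of currents leaving = 0; resistances in Ω):
  Node 1: (V_1 - 15)/5.1 + (V_1 - 0)/2200 + (V_1 - V_3)/51000 = 0
  Node 3: (V_3 - 15)/6200 + (V_3 - 0)/200 + (V_3 - V_1)/51000 = 0
Collecting terms (coefficients in siemens):
  0.1966·V_1 - 0.00001961·V_3 = 2.941
  0.005181·V_3 - 0.00001961·V_1 = 0.002419
Determinant D = (0.1966)(0.005181) - (-0.00001961)(-0.00001961) = 0.001018
V_1 = [(2.941)(0.005181) - (-0.00001961)(0.002419)]/D = 14.96 V
V_3 = [(0.1966)(0.002419) - (2.941)(-0.00001961)]/D = 0.5236 V
V_th = V_1 - V_3 = 14.96 - 0.5236 = 14.44 V
Step 2 — R_th: zero the source — replace V1 by a short circuit (node 2 merges into node 0) — and find the resistance seen between A (node 1) and B (node 3).
Reduce the network between node 1 (A) and node 3 (B) by series/parallel combination:
  Rp1 = R1 ‖ R2 (parallel, both between nodes 0 and 1) = 1/(1/5.1 + 1/2200) = 5.088 Ω
  Rp2 = R3 ‖ R4 (parallel, both between nodes 0 and 3) = 1/(1/6200 + 1/200) = 193.8 Ω
  Rs1 = Rp1 + Rp2 (series, joined only at node 0) = 5.088 + 193.8 = 198.8 Ω
  Rp3 = R5 ‖ Rs1 (parallel, both between nodes 1 and 3) = 1/(1/51000 + 1/198.8) = 198.1 Ω
R_th = 198.1 Ω
I_n = V_th/R_th = 14.44/198.1 = 0.07291 A, and R_n = R_th = 198.1 Ω

Final answer: I_n = 0.07291 A, R_n = 198.1 Ω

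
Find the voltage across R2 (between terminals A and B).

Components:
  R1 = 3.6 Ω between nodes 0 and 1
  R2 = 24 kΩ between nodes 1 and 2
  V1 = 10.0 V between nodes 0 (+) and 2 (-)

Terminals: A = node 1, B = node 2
R1 and R2 are in series across V1 (node 0 → node 1 → node 2), and the output A–B is taken across R2, so this is a voltage divider.
Series current: I = V1/(R1 + R2) = 10/(3.6 + 24000) = 10/24000 = 0.0004166 A
V_R2 = I × R2 = V1 × R2/(R1 + R2) = 10 × 24000/24000 = 9.999 V

Final answer: 9.999 V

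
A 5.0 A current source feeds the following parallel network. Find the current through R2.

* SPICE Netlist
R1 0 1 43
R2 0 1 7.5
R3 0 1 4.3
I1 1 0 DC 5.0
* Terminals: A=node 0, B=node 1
All resistors sit directly between nodes 0 and 1, so they are in parallel and share one voltage V; the full source current 5 A splits among them.
1/R_par = 1/43 + 1/7.5 + 1/4.3 = 0.3891 S  =>  R_par = 2.57 Ω
V = I × R_par = 5 × 2.57 = 12.85 V
I_R2 = V/R2 = 12.85/7.5 = 1.713 A

Final answer: 1.713 A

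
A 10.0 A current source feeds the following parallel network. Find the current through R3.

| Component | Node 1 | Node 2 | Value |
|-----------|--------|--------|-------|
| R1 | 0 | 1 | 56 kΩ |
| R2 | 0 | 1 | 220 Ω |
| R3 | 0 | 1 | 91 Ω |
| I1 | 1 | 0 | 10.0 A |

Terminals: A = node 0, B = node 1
All resistors sit directly between nodes 0 and 1, so they are in parallel and share one voltage V; the full source current 10 A splits among them.
1/R_par = 1/56000 + 1/220 + 1/91 = 0.01555 S  =>  R_par = 64.3 Ω
V = I × R_par = 10 × 64.3 = 643 V
I_R3 = V/R3 = 643/91 = 7.066 A

Final answer: 7.066 A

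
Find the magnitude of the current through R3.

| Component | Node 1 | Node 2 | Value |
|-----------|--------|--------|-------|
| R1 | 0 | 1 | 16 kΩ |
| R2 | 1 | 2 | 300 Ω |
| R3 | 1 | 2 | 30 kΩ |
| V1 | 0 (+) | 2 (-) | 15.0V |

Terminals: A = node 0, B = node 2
Nodal analysis, taking node 2 as the 0 V reference.
Source V1 fixes V_0 = 15 V.
KCL at each unknown node (sum of currents leaving = 0; resistances in Ω):
  Node 1: (V_1 - 15)/16000 + (V_1 - 0)/300 + (V_1 - 0)/30000 = 0
Collecting terms: 0.003429 × V_1 = 0.0009375  =>  V_1 = 0.2734 V
I_R3 = (V_1 - V_2)/R3 = (0.2734 - 0)/30000 = 0.000009113 A
|I_R3| = 0.000009113 A

Final answer: |I_R3| = 9.113e-06 A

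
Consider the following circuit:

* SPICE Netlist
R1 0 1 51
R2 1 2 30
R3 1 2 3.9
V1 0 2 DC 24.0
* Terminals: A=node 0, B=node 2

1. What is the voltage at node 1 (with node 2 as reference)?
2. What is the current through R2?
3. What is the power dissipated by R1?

Nodal analysis, taking node 2 as the 0 V reference.
Source V1 fixes V_0 = 24 V.
KCL at each unknown node (sum of currents leaving = 0; resistances in Ω):
  Node 1: (V_1 - 24)/51 + (V_1 - 0)/30 + (V_1 - 0)/3.9 = 0
Collecting terms: 0.3094 × V_1 = 0.4706  =>  V_1 = 1.521 V
Part 1:
  Read off the nodal solution: V_1 = 1.521 V
Part 2:
  I_R2 = (V_1 - V_2)/R2 = (1.521 - 0)/30 = 0.05071 A
  Magnitude: I_R2 = 0.05071 A
Part 3:
  I_R1 = (V_0 - V_1)/R1 = (24 - 1.521)/51 = 0.4408 A
  P_R1 = I_R1² × R1 = (0.4408)² × 51 = 9.908 W

Final answers:
1. V_1 = 1.521 V
2. I_R2 = 0.05071 A
3. P_R1 = 9.908 W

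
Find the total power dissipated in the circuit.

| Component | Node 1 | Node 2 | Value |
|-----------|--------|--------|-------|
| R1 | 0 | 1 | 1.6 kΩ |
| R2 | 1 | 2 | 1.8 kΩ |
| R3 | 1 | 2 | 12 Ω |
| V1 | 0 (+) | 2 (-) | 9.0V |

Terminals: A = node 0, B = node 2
Nodal analysis, taking node 2 as the 0 V reference.
Source V1 fixes V_0 = 9 V.
KCL at each unknown node (sum of currents leaving = 0; resistances in Ω):
  Node 1: (V_1 - 9)/1600 + (V_1 - 0)/1800 + (V_1 - 0)/12 = 0
Collecting terms: 0.08451 × V_1 = 0.005625  =>  V_1 = 0.06656 V
Power in each resistor, P = (ΔV)²/R:
  P_R1 = (9 - 0.06656)²/1600 = 0.04988 W
  P_R2 = (0.06656 - 0)²/1800 = 0.000002461 W
  P_R3 = (0.06656 - 0)²/12 = 0.0003692 W
P_total = P_R1 + P_R2 + P_R3 = 0.05025 W

Final answer: 0.05025 W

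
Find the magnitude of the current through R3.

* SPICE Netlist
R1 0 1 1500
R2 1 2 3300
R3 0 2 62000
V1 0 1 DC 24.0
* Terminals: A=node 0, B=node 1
Nodal analysis, taking node 1 as the 0 V reference.
Source V1 fixes V_0 = 24 V.
KCL at each unknown node (sum of currents leaving = 0; resistances in Ω):
  Node 2: (V_2 - 0)/3300 + (V_2 - 24)/62000 = 0
Collecting terms: 0.0003192 × V_2 = 0.0003871  =>  V_2 = 1.213 V
I_R3 = (V_0 - V_2)/R3 = (24 - 1.213)/62000 = 0.0003675 A
|I_R3| = 0.0003675 A

Final answer: |I_R3| = 0.0003675 A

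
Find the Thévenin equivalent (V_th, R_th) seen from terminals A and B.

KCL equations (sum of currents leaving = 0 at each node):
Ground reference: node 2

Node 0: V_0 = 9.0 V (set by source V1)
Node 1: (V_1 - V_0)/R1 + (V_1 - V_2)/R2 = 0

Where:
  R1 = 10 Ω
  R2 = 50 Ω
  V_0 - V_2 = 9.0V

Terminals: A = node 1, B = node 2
Step 1 — V_th is the open-circuit voltage V_A - V_B (nothing connected across the terminals).
Nodal analysis, taking node 2 as the 0 V reference.
Source V1 fixes V_0 = 9 V.
KCL at each unknown node (sum of currents leaving = 0; resistances in Ω):
  Node 1: (V_1 - 9)/10 + (V_1 - 0)/50 = 0
Collecting terms: 0.12 × V_1 = 0.9  =>  V_1 = 7.5 V
V_th = V_1 - V_2 = 7.5 - 0 = 7.5 V
Step 2 — R_th: zero the source — replace V1 by a short circuit (node 2 merges into node 0) — and find the resistance seen between A (node 1) and B (node 0).
Reduce the network between node 1 (A) and node 0 (B) by series/parallel combination:
  Rp1 = R1 ‖ R2 (parallel, both between nodes 0 and 1) = 1/(1/10 + 1/50) = 8.333 Ω
R_th = 8.333 Ω

Final answer: V_th = 7.5 V, R_th = 8.333 Ω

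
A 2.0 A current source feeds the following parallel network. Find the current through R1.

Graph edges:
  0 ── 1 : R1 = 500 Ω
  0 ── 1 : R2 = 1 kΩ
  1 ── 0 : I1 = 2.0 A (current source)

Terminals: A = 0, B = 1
All resistors sit directly between nodes 0 and 1, so they are in parallel and share one voltage V; the full source current 2 A splits among them.
1/R_par = 1/500 + 1/1000 = 0.003 S  =>  R_par = 333.3 Ω
V = I × R_par = 2 × 333.3 = 666.7 V
I_R1 = V/R1 = 666.7/500 = 1.333 A

Final answer: 1.333 A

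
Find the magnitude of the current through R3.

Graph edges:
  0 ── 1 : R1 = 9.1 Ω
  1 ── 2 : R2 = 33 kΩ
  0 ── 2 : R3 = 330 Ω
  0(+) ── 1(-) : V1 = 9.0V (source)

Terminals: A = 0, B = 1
Nodal analysis, taking node 1 as the 0 V reference.
Source V1 fixes V_0 = 9 V.
KCL at each unknown node (sum of currents leaving = 0; resistances in Ω):
  Node 2: (V_2 - 0)/33000 + (V_2 - 9)/330 = 0
Collecting terms: 0.003061 × V_2 = 0.02727  =>  V_2 = 8.911 V
I_R3 = (V_0 - V_2)/R3 = (9 - 8.911)/330 = 0.00027 A
|I_R3| = 0.00027 A

Final answer: |I_R3| = 0.00027 A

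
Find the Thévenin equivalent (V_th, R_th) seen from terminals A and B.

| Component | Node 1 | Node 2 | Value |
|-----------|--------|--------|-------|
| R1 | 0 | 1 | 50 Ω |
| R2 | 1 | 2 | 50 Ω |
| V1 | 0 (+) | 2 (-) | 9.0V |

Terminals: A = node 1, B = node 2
Step 1 — V_th is the open-circuit voltage V_A - V_B (nothing connected across the terminals).
Nodal analysis, taking node 2 as the 0 V reference.
Source V1 fixes V_0 = 9 V.
KCL at each unknown node (sum of currents leaving = 0; resistances in Ω):
  Node 1: (V_1 - 9)/50 + (V_1 - 0)/50 = 0
Collecting terms: 0.04 × V_1 = 0.18  =>  V_1 = 4.5 V
V_th = V_1 - V_2 = 4.5 - 0 = 4.5 V
Step 2 — R_th: zero the source — replace V1 by a short circuit (node 2 merges into node 0) — and find the resistance seen between A (node 1) and B (node 0).
Reduce the network between node 1 (A) and node 0 (B) by series/parallel combination:
  Rp1 = R1 ‖ R2 (parallel, both between nodes 0 and 1) = 1/(1/50 + 1/50) = 25 Ω
R_th = 25 Ω

Final answer: V_th = 4.5 V, R_th = 25 Ω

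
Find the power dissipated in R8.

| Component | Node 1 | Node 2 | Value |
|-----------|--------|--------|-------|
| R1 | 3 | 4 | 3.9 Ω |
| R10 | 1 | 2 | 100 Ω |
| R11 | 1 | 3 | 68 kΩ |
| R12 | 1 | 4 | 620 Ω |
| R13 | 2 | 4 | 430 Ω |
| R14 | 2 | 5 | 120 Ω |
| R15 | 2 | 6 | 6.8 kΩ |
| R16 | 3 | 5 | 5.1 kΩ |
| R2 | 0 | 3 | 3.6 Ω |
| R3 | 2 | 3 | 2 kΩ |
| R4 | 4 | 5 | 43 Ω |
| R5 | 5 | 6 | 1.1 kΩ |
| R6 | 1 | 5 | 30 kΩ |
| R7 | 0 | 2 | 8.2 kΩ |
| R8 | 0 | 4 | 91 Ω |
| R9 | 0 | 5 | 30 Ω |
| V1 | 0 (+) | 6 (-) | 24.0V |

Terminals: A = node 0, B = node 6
Nodal analysis, taking node 6 as the 0 V reference.
Source V1 fixes V_0 = 24 V.
KCL at each unknown node (sum of currents leaving = 0; resistances in Ω):
  Node 1: (V_1 - V_5)/30000 + (V_1 - V_2)/100 + (V_1 - V_3)/68000 + (V_1 - V_4)/620 = 0
  Node 2: (V_2 - V_3)/2000 + (V_2 - 24)/8200 + (V_2 - V_1)/100 + (V_2 - V_4)/430 + (V_2 - V_5)/120 + (V_2 - 0)/6800 = 0
  Node 3: (V_3 - V_4)/3.9 + (V_3 - 24)/3.6 + (V_3 - V_2)/2000 + (V_3 - V_1)/68000 + (V_3 - V_5)/5100 = 0
  Node 4: (V_4 - V_3)/3.9 + (V_4 - V_5)/43 + (V_4 - 24)/91 + (V_4 - V_1)/620 + (V_4 - V_2)/430 = 0
  Node 5: (V_5 - V_4)/43 + (V_5 - 0)/1100 + (V_5 - V_1)/30000 + (V_5 - 24)/30 + (V_5 - V_2)/120 + (V_5 - V_3)/5100 = 0
Collecting terms (coefficients in siemens):
  0.01166·V_1 - 0.01·V_2 - 0.00001471·V_3 - 0.001613·V_4 - 0.00003333·V_5 = 0
  0.02143·V_2 - 0.01·V_1 - 0.0005·V_3 - 0.002326·V_4 - 0.008333·V_5 = 0.002927
  0.5349·V_3 - 0.00001471·V_1 - 0.0005·V_2 - 0.2564·V_4 - 0.0001961·V_5 = 6.667
  0.2946·V_4 - 0.001613·V_1 - 0.002326·V_2 - 0.2564·V_3 - 0.02326·V_5 = 0.2637
  0.06606·V_5 - 0.00003333·V_1 - 0.008333·V_2 - 0.0001961·V_3 - 0.02326·V_4 = 0.8
Solving these 5 simultaneous equations (Gaussian elimination) gives:
  V_1 = 23.5 V, V_2 = 23.42 V, V_3 = 23.96 V, V_4 = 23.93 V
  V_5 = 23.57 V
I_R8 = (V_0 - V_4)/R8 = (24 - 23.93)/91 = 0.0007871 A
P_R8 = I_R8² × R8 = (0.0007871)² × 91 = 0.00005638 W

Final answer: 5.638e-05 W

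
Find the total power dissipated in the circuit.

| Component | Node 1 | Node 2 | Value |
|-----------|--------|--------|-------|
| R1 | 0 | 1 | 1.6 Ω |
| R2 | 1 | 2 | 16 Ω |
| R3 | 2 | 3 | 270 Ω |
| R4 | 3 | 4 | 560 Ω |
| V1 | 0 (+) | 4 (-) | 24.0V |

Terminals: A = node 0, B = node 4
Nodal analysis, taking node 4 as the 0 V reference.
Source V1 fixes V_0 = 24 V.
KCL at each unknown node (sum of currents leaving = 0; resistances in Ω):
  Node 1: (V_1 - 24)/1.6 + (V_1 - V_2)/16 = 0
  Node 2: (V_2 - V_1)/16 + (V_2 - V_3)/270 = 0
  Node 3: (V_3 - V_2)/270 + (V_3 - 0)/560 = 0
Collecting terms (coefficients in siemens):
  0.6875·V_1 - 0.0625·V_2 = 15
  0.0662·V_2 - 0.0625·V_1 - 0.003704·V_3 = 0
  0.005489·V_3 - 0.003704·V_2 = 0
Solving these 3 simultaneous equations (Gaussian elimination) gives:
  V_1 = 23.95 V, V_2 = 23.5 V, V_3 = 15.86 V
Power in each resistor, P = (ΔV)²/R:
  P_R1 = (24 - 23.95)²/1.6 = 0.001283 W
  P_R2 = (23.95 - 23.5)²/16 = 0.01283 W
  P_R3 = (23.5 - 15.86)²/270 = 0.2165 W
  P_R4 = (15.86 - 0)²/560 = 0.449 W
P_total = P_R1 + P_R2 + P_R3 + P_R4 = 0.6796 W

Final answer: 0.6796 W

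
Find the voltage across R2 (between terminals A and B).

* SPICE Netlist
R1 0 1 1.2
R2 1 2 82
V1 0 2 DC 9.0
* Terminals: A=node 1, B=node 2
R1 and R2 are in series across V1 (node 0 → node 1 → node 2), and the output A–B is taken across R2, so this is a voltage divider.
Series current: I = V1/(R1 + R2) = 9/(1.2 + 82) = 9/83.2 = 0.1082 A
V_R2 = I × R2 = V1 × R2/(R1 + R2) = 9 × 82/83.2 = 8.87 V

Final answer: 8.87 V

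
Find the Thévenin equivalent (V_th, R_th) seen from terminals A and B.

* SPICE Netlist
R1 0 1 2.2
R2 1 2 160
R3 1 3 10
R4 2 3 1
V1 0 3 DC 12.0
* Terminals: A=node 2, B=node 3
Step 1 — V_th is the open-circuit voltage V_A - V_B (nothing connected across the terminals).
Nodal analysis, taking node 3 as the 0 V reference.
Source V1 fixes V_0 = 12 V.
KCL at each unknown node (sum of currents leaving = 0; resistances in Ω):
  Node 1: (V_1 - 12)/2.2 + (V_1 - V_2)/160 + (V_1 - 0)/10 = 0
  Node 2: (V_2 - V_1)/160 + (V_2 - 0)/1 = 0
Collecting terms (coefficients in siemens):
  0.5608·V_1 - 0.00625·V_2 = 5.455
  1.006·V_2 - 0.00625·V_1 = 0
Determinant D = (0.5608)(1.006) - (-0.00625)(-0.00625) = 0.5643
V_1 = [(5.455)(1.006) - (-0.00625)(0)]/D = 9.727 V
V_2 = [(0.5608)(0) - (5.455)(-0.00625)]/D = 0.06042 V
V_th = V_2 - V_3 = 0.06042 - 0 = 0.06042 V
Step 2 — R_th: zero the source — replace V1 by a short circuit (node 3 merges into node 0) — and find the resistance seen between A (node 2) and B (node 0).
Reduce the network between node 2 (A) and node 0 (B) by series/parallel combination:
  Rp1 = R1 ‖ R3 (parallel, both between nodes 0 and 1) = 1/(1/2.2 + 1/10) = 1.803 Ω
  Rs1 = R2 + Rp1 (series, joined only at node 1) = 160 + 1.803 = 161.8 Ω
  Rp2 = R4 ‖ Rs1 (parallel, both between nodes 0 and 2) = 1/(1/1 + 1/161.8) = 0.9939 Ω
R_th = 0.9939 Ω

Final answer: V_th = 0.06042 V, R_th = 0.9939 Ω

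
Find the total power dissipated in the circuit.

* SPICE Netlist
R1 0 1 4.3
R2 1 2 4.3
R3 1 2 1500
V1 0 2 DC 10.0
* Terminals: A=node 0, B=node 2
Nodal analysis, taking node 2 as the 0 V reference.
Source V1 fixes V_0 = 10 V.
KCL at each unknown node (sum of currents leaving = 0; resistances in Ω):
  Node 1: (V_1 - 10)/4.3 + (V_1 - 0)/4.3 + (V_1 - 0)/1500 = 0
Collecting terms: 0.4658 × V_1 = 2.326  =>  V_1 = 4.993 V
Power in each resistor, P = (ΔV)²/R:
  P_R1 = (10 - 4.993)²/4.3 = 5.831 W
  P_R2 = (4.993 - 0)²/4.3 = 5.797 W
  P_R3 = (4.993 - 0)²/1500 = 0.01662 W
P_total = P_R1 + P_R2 + P_R3 = 11.64 W

Final answer: 11.64 W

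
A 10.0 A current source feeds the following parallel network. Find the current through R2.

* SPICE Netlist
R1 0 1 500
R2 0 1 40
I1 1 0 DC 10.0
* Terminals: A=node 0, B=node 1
All resistors sit directly between nodes 0 and 1, so they are in parallel and share one voltage V; the full source current 10 A splits among them.
1/R_par = 1/500 + 1/40 = 0.027 S  =>  R_par = 37.04 Ω
V = I × R_par = 10 × 37.04 = 370.4 V
I_R2 = V/R2 = 370.4/40 = 9.259 A

Final answer: 9.259 A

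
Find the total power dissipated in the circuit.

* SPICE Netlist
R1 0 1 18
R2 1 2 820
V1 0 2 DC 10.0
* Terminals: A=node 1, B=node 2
Nodal analysis, taking node 2 as the 0 V reference.
Source V1 fixes V_0 = 10 V.
KCL at each unknown node (sum of currents leaving = 0; resistances in Ω):
  Node 1: (V_1 - 10)/18 + (V_1 - 0)/820 = 0
Collecting terms: 0.05678 × V_1 = 0.5556  =>  V_1 = 9.785 V
Power in each resistor, P = (ΔV)²/R:
  P_R1 = (10 - 9.785)²/18 = 0.002563 W
  P_R2 = (9.785 - 0)²/820 = 0.1168 W
P_total = P_R1 + P_R2 = 0.1193 W

Final answer: 0.1193 W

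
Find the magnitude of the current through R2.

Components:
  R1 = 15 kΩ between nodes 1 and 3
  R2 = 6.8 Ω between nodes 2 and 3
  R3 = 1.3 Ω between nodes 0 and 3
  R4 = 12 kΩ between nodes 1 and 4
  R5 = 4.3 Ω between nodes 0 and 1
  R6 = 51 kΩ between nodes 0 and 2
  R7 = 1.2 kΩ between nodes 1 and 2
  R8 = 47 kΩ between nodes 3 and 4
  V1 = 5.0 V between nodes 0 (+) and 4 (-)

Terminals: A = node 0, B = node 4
Nodal analysis, taking node 4 as the 0 V reference.
Source V1 fixes V_0 = 5 V.
KCL at each unknown node (sum of currents leaving = 0; resistances in Ω):
  Node 1: (V_1 - V_3)/15000 + (V_1 - 0)/12000 + (V_1 - 5)/4.3 + (V_1 - V_2)/1200 = 0
  Node 2: (V_2 - V_3)/6.8 + (V_2 - 5)/51000 + (V_2 - V_1)/1200 = 0
  Node 3: (V_3 - V_1)/15000 + (V_3 - V_2)/6.8 + (V_3 - 5)/1.3 + (V_3 - 0)/47000 = 0
Collecting terms (coefficients in siemens):
  0.2335·V_1 - 0.0008333·V_2 - 0.00006667·V_3 = 1.163
  0.1479·V_2 - 0.0008333·V_1 - 0.1471·V_3 = 0.00009804
  0.9164·V_3 - 0.00006667·V_1 - 0.1471·V_2 = 3.846
Solving these 3 simultaneous equations (Gaussian elimination) gives:
  V_1 = 4.998 V, V_2 = 5 V, V_3 = 5 V
I_R2 = (V_2 - V_3)/R2 = (5 - 5)/6.8 = -0.00000136 A
|I_R2| = 0.00000136 A

Final answer: |I_R2| = 1.36e-06 A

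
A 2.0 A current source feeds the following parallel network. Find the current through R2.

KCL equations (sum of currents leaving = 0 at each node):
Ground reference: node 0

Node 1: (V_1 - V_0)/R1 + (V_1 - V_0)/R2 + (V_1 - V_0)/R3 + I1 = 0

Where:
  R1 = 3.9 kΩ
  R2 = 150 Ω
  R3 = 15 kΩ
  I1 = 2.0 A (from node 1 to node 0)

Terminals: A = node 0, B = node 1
All resistors sit directly between nodes 0 and 1, so they are in parallel and share one voltage V; the full source current 2 A splits among them.
1/R_par = 1/3900 + 1/150 + 1/15000 = 0.00699 S  =>  R_par = 143.1 Ω
V = I × R_par = 2 × 143.1 = 286.1 V
I_R2 = V/R2 = 286.1/150 = 1.908 A

Final answer: 1.908 A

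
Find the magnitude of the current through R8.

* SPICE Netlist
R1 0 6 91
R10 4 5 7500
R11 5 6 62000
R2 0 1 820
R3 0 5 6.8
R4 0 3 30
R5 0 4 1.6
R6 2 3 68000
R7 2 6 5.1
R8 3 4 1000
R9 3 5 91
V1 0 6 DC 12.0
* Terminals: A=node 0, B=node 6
Nodal analysis, taking node 6 as the 0 V reference.
Source V1 fixes V_0 = 12 V.
KCL at each unknown node (sum of currents leaving = 0; resistances in Ω):
  Node 1: (V_1 - 12)/820 = 0
  Node 2: (V_2 - V_3)/68000 + (V_2 - 0)/5.1 = 0
  Node 3: (V_3 - 12)/30 + (V_3 - V_2)/68000 + (V_3 - V_4)/1000 + (V_3 - V_5)/91 = 0
  Node 4: (V_4 - 12)/1.6 + (V_4 - V_3)/1000 + (V_4 - V_5)/7500 = 0
  Node 5: (V_5 - 12)/6.8 + (V_5 - V_3)/91 + (V_5 - V_4)/7500 + (V_5 - 0)/62000 = 0
Collecting terms (coefficients in siemens):
  0.00122·V_1 = 0.01463
  0.1961·V_2 - 0.00001471·V_3 = 0
  0.04534·V_3 - 0.00001471·V_2 - 0.001·V_4 - 0.01099·V_5 = 0.4
  0.6261·V_4 - 0.001·V_3 - 0.0001333·V_5 = 7.5
  0.1582·V_5 - 0.01099·V_3 - 0.0001333·V_4 = 1.765
Solving these 5 simultaneous equations (Gaussian elimination) gives:
  V_1 = 12 V, V_2 = 0.0008996 V, V_3 = 12 V, V_4 = 12 V
  V_5 = 12 V
I_R8 = (V_3 - V_4)/R8 = (12 - 12)/1000 = -0.000004253 A
|I_R8| = 0.000004253 A

Final answer: |I_R8| = 4.253e-06 A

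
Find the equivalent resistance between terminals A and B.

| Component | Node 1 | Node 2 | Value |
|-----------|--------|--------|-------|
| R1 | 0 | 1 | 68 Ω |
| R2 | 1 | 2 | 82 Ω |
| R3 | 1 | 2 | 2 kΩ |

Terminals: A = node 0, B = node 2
Reduce the network between node 0 (A) and node 2 (B) by series/parallel combination:
  Rp1 = R2 ‖ R3 (parallel, both between nodes 1 and 2) = 1/(1/82 + 1/2000) = 78.77 Ω
  Rs1 = R1 + Rp1 (series, joined only at node 1) = 68 + 78.77 = 146.8 Ω
R_eq = 146.8 Ω

Final answer: 146.8 Ω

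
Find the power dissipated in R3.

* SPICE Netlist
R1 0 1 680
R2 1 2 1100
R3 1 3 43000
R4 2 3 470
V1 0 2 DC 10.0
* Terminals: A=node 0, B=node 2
Nodal analysis, taking node 2 as the 0 V reference.
Source V1 fixes V_0 = 10 V.
KCL at each unknown node (sum of currents leaving = 0; resistances in Ω):
  Node 1: (V_1 - 10)/680 + (V_1 - 0)/1100 + (V_1 - V_3)/43000 = 0
  Node 3: (V_3 - V_1)/43000 + (V_3 - 0)/470 = 0
Collecting terms (coefficients in siemens):
  0.002403·V_1 - 0.00002326·V_3 = 0.01471
  0.002151·V_3 - 0.00002326·V_1 = 0
Determinant D = (0.002403)(0.002151) - (-0.00002326)(-0.00002326) = 0.000005168
V_1 = [(0.01471)(0.002151) - (-0.00002326)(0)]/D = 6.121 V
V_3 = [(0.002403)(0) - (0.01471)(-0.00002326)]/D = 0.06618 V
I_R3 = (V_1 - V_3)/R3 = (6.121 - 0.06618)/43000 = 0.0001408 A
P_R3 = I_R3² × R3 = (0.0001408)² × 43000 = 0.0008525 W

Final answer: 0.0008525 W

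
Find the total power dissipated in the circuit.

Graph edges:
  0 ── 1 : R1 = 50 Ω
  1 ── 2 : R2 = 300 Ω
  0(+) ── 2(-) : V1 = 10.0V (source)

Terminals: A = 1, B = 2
Nodal analysis, taking node 2 as the 0 V reference.
Source V1 fixes V_0 = 10 V.
KCL at each unknown node (sum of currents leaving = 0; resistances in Ω):
  Node 1: (V_1 - 10)/50 + (V_1 - 0)/300 = 0
Collecting terms: 0.02333 × V_1 = 0.2  =>  V_1 = 8.571 V
Power in each resistor, P = (ΔV)²/R:
  P_R1 = (10 - 8.571)²/50 = 0.04082 W
  P_R2 = (8.571 - 0)²/300 = 0.2449 W
P_total = P_R1 + P_R2 = 0.2857 W

Final answer: 0.2857 W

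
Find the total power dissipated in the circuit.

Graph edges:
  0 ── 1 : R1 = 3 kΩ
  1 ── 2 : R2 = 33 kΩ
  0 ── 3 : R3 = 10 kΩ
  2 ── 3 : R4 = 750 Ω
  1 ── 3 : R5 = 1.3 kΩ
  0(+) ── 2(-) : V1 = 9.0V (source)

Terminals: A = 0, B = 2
Nodal analysis, taking node 2 as the 0 V reference.
Source V1 fixes V_0 = 9 V.
KCL at each unknown node (sum of currents leaving = 0; resistances in Ω):
  Node 1: (V_1 - 9)/3000 + (V_1 - 0)/33000 + (V_1 - V_3)/1300 = 0
  Node 3: (V_3 - 9)/10000 + (V_3 - 0)/750 + (V_3 - V_1)/1300 = 0
Collecting terms (coefficients in siemens):
  0.001133·V_1 - 0.0007692·V_3 = 0.003
  0.002203·V_3 - 0.0007692·V_1 = 0.0009
Determinant D = (0.001133)(0.002203) - (-0.0007692)(-0.0007692) = 0.000001903
V_1 = [(0.003)(0.002203) - (-0.0007692)(0.0009)]/D = 3.835 V
V_3 = [(0.001133)(0.0009) - (0.003)(-0.0007692)]/D = 1.748 V
Power in each resistor, P = (ΔV)²/R:
  P_R1 = (9 - 3.835)²/3000 = 0.008892 W
  P_R2 = (3.835 - 0)²/33000 = 0.0004457 W
  P_R3 = (9 - 1.748)²/10000 = 0.005259 W
  P_R4 = (0 - 1.748)²/750 = 0.004074 W
  P_R5 = (3.835 - 1.748)²/1300 = 0.003351 W
P_total = P_R1 + P_R2 + P_R3 + P_R4 + P_R5 = 0.02202 W

Final answer: 0.02202 W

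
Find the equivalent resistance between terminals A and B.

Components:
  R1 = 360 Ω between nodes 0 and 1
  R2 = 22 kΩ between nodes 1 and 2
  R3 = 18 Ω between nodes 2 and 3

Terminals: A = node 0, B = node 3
Reduce the network between node 0 (A) and node 3 (B) by series/parallel combination:
  Rs1 = R1 + R2 (series, joined only at node 1) = 360 + 22000 = 22360 Ω
  Rs2 = R3 + Rs1 (series, joined only at node 2) = 18 + 22360 = 22380 Ω
R_eq = 22.38 kΩ

Final answer: 22.38 kΩ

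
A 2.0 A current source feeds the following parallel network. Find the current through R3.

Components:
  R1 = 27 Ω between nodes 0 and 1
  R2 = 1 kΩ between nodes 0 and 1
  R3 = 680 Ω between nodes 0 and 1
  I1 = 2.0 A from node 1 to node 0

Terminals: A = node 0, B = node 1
All resistors sit directly between nodes 0 and 1, so they are in parallel and share one voltage V; the full source current 2 A splits among them.
1/R_par = 1/27 + 1/1000 + 1/680 = 0.03951 S  =>  R_par = 25.31 Ω
V = I × R_par = 2 × 25.31 = 50.62 V
I_R3 = V/R3 = 50.62/680 = 0.07445 A

Final answer: 0.07445 A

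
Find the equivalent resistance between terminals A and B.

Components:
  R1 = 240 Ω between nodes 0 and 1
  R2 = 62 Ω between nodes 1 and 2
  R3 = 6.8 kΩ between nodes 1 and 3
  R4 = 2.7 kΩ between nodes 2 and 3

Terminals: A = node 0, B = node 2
Reduce the network between node 0 (A) and node 2 (B) by series/parallel combination:
  Rs1 = R3 + R4 (series, joined only at node 3) = 6800 + 2700 = 9500 Ω
  Rp1 = R2 ‖ Rs1 (parallel, both between nodes 1 and 2) = 1/(1/62 + 1/9500) = 61.6 Ω
  Rs2 = R1 + Rp1 (series, joined only at node 1) = 240 + 61.6 = 301.6 Ω
R_eq = 301.6 Ω

Final answer: 301.6 Ω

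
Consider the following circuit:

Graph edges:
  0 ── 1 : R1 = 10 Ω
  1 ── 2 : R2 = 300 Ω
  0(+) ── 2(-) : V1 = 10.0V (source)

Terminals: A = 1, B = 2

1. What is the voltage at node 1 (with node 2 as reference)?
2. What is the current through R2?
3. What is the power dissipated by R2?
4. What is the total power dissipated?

Nodal analysis, taking node 2 as the 0 V reference.
Source V1 fixes V_0 = 10 V.
KCL at each unknown node (sum of currents leaving = 0; resistances in Ω):
  Node 1: (V_1 - 10)/10 + (V_1 - 0)/300 = 0
Collecting terms: 0.1033 × V_1 = 1  =>  V_1 = 9.677 V
Part 1:
  Read off the nodal solution: V_1 = 9.677 V
Part 2:
  I_R2 = (V_1 - V_2)/R2 = (9.677 - 0)/300 = 0.03226 A
  Magnitude: I_R2 = 0.03226 A
Part 3:
  I_R2 = (V_1 - V_2)/R2 = (9.677 - 0)/300 = 0.03226 A
  P_R2 = I_R2² × R2 = (0.03226)² × 300 = 0.3122 W
Part 4:
  Power in each resistor, P = (ΔV)²/R:
    P_R1 = (10 - 9.677)²/10 = 0.01041 W
    P_R2 = (9.677 - 0)²/300 = 0.3122 W
  P_total = P_R1 + P_R2 = 0.3226 W

Final answers:
1. V_1 = 9.677 V
2. I_R2 = 0.03226 A
3. P_R2 = 0.3122 W
4. P_total = 0.3226 W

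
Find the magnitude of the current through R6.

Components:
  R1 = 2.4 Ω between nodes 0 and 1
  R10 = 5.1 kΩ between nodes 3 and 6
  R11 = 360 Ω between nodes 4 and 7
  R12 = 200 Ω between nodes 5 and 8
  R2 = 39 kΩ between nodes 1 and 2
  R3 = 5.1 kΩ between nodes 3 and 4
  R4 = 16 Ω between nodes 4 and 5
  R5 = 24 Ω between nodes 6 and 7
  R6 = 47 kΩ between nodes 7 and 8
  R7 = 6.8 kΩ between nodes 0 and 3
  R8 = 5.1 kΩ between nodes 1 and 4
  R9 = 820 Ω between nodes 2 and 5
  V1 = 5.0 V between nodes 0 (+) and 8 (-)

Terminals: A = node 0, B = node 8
Nodal analysis, taking node 8 as the 0 V reference.
Source V1 fixes V_0 = 5 V.
KCL at each unknown node (sum of currents leaving = 0; resistances in Ω):
  Node 1: (V_1 - 5)/2.4 + (V_1 - V_2)/39000 + (V_1 - V_4)/5100 = 0
  Node 2: (V_2 - V_1)/39000 + (V_2 - V_5)/820 = 0
  Node 3: (V_3 - V_4)/5100 + (V_3 - 5)/6800 + (V_3 - V_6)/5100 = 0
  Node 4: (V_4 - V_3)/5100 + (V_4 - V_5)/16 + (V_4 - V_1)/5100 + (V_4 - V_7)/360 = 0
  Node 5: (V_5 - V_4)/16 + (V_5 - V_2)/820 + (V_5 - 0)/200 = 0
  Node 6: (V_6 - V_7)/24 + (V_6 - V_3)/5100 = 0
  Node 7: (V_7 - V_6)/24 + (V_7 - 0)/47000 + (V_7 - V_4)/360 = 0
Collecting terms (coefficients in siemens):
  0.4169·V_1 - 0.00002564·V_2 - 0.0001961·V_4 = 2.083
  0.001245·V_2 - 0.00002564·V_1 - 0.00122·V_5 = 0
  0.0005392·V_3 - 0.0001961·V_4 - 0.0001961·V_6 = 0.0007353
  0.06567·V_4 - 0.0001961·V_1 - 0.0001961·V_3 - 0.0625·V_5 - 0.002778·V_7 = 0
  0.06872·V_5 - 0.00122·V_2 - 0.0625·V_4 = 0
  0.04186·V_6 - 0.0001961·V_3 - 0.04167·V_7 = 0
  0.04447·V_7 - 0.002778·V_4 - 0.04167·V_6 = 0
Solving these 7 simultaneous equations (Gaussian elimination) gives:
  V_1 = 4.998 V, V_2 = 0.4007 V, V_3 = 1.633 V, V_4 = 0.3265 V
  V_5 = 0.304 V, V_6 = 0.4151 V, V_7 = 0.4093 V
I_R6 = (V_7 - V_8)/R6 = (0.4093 - 0)/47000 = 0.000008709 A
|I_R6| = 0.000008709 A

Final answer: |I_R6| = 8.709e-06 A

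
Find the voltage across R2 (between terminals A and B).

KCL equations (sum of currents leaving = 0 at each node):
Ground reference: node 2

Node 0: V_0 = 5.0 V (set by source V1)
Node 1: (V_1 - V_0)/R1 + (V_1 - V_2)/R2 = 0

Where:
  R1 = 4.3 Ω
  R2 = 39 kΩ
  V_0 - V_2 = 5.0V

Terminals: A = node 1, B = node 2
R1 and R2 are in series across V1 (node 0 → node 1 → node 2), and the output A–B is taken across R2, so this is a voltage divider.
Series current: I = V1/(R1 + R2) = 5/(4.3 + 39000) = 5/39000 = 0.0001282 A
V_R2 = I × R2 = V1 × R2/(R1 + R2) = 5 × 39000/39000 = 4.999 V

Final answer: 4.999 V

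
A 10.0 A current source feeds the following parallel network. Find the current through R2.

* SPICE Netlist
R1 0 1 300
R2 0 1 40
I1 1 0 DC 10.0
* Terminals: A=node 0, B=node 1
All resistors sit directly between nodes 0 and 1, so they are in parallel and share one voltage V; the full source current 10 A splits among them.
1/R_par = 1/300 + 1/40 = 0.02833 S  =>  R_par = 35.29 Ω
V = I × R_par = 10 × 35.29 = 352.9 V
I_R2 = V/R2 = 352.9/40 = 8.824 A

Final answer: 8.824 A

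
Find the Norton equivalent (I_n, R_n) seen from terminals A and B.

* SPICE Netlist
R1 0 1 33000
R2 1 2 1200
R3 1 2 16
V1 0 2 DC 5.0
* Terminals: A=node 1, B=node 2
Find the Thévenin equivalent first; then I_n = V_th/R_th and R_n = R_th.
Step 1 — V_th is the open-circuit voltage V_A - V_B (nothing connected across the terminals).
Nodal analysis, taking node 2 as the 0 V reference.
Source V1 fixes V_0 = 5 V.
KCL at each unknown node (sum of currents leaving = 0; resistances in Ω):
  Node 1: (V_1 - 5)/33000 + (V_1 - 0)/1200 + (V_1 - 0)/16 = 0
Collecting terms: 0.06336 × V_1 = 0.0001515  =>  V_1 = 0.002391 V
V_th = V_1 - V_2 = 0.002391 - 0 = 0.002391 V
Step 2 — R_th: zero the source — replace V1 by a short circuit (node 2 merges into node 0) — and find the resistance seen between A (node 1) and B (node 0).
Reduce the network between node 1 (A) and node 0 (B) by series/parallel combination:
  Rp1 = R1 ‖ R2 ‖ R3 (parallel, all between nodes 0 and 1) = 1/(1/33000 + 1/1200 + 1/16) = 15.78 Ω
R_th = 15.78 Ω
I_n = V_th/R_th = 0.002391/15.78 = 0.0001515 A, and R_n = R_th = 15.78 Ω

Final answer: I_n = 0.0001515 A, R_n = 15.78 Ω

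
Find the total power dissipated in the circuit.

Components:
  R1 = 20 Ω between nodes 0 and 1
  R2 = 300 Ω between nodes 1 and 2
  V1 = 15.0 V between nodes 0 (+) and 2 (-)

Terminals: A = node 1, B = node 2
Nodal analysis, taking node 2 as the 0 V reference.
Source V1 fixes V_0 = 15 V.
KCL at each unknown node (sum of currents leaving = 0; resistances in Ω):
  Node 1: (V_1 - 15)/20 + (V_1 - 0)/300 = 0
Collecting terms: 0.05333 × V_1 = 0.75  =>  V_1 = 14.06 V
Power in each resistor, P = (ΔV)²/R:
  P_R1 = (15 - 14.06)²/20 = 0.04395 W
  P_R2 = (14.06 - 0)²/300 = 0.6592 W
P_total = P_R1 + P_R2 = 0.7031 W

Final answer: 0.7031 W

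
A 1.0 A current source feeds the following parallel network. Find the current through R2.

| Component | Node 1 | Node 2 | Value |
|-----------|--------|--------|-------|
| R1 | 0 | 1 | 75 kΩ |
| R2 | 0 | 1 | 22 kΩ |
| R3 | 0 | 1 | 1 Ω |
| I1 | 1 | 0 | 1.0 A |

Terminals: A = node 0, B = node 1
All resistors sit directly between nodes 0 and 1, so they are in parallel and share one voltage V; the full source current 1 A splits among them.
1/R_par = 1/75000 + 1/22000 + 1/1 = 1 S  =>  R_par = 0.9999 Ω
V = I × R_par = 1 × 0.9999 = 0.9999 V
I_R2 = V/R2 = 0.9999/22000 = 0.00004545 A

Final answer: 4.545e-05 A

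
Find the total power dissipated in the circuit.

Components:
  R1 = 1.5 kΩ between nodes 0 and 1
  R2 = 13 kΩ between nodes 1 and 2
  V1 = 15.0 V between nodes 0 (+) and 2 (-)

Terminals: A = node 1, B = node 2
Nodal analysis, taking node 2 as the 0 V reference.
Source V1 fixes V_0 = 15 V.
KCL at each unknown node (sum of currents leaving = 0; resistances in Ω):
  Node 1: (V_1 - 15)/1500 + (V_1 - 0)/13000 = 0
Collecting terms: 0.0007436 × V_1 = 0.01  =>  V_1 = 13.45 V
Power in each resistor, P = (ΔV)²/R:
  P_R1 = (15 - 13.45)²/1500 = 0.001605 W
  P_R2 = (13.45 - 0)²/13000 = 0.01391 W
P_total = P_R1 + P_R2 = 0.01552 W

Final answer: 0.01552 W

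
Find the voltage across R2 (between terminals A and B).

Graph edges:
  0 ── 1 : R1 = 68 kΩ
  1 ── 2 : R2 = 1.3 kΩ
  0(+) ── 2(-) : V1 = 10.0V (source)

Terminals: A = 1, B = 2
R1 and R2 are in series across V1 (node 0 → node 1 → node 2), and the output A–B is taken across R2, so this is a voltage divider.
Series current: I = V1/(R1 + R2) = 10/(68000 + 1300) = 10/69300 = 0.0001443 A
V_R2 = I × R2 = V1 × R2/(R1 + R2) = 10 × 1300/69300 = 0.1876 V

Final answer: 0.1876 V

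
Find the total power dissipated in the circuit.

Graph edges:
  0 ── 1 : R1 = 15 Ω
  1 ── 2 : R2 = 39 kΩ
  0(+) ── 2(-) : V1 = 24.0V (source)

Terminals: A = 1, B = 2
Nodal analysis, taking node 2 as the 0 V reference.
Source V1 fixes V_0 = 24 V.
KCL at each unknown node (sum of currents leaving = 0; resistances in Ω):
  Node 1: (V_1 - 24)/15 + (V_1 - 0)/39000 = 0
Collecting terms: 0.06669 × V_1 = 1.6  =>  V_1 = 23.99 V
Power in each resistor, P = (ΔV)²/R:
  P_R1 = (24 - 23.99)²/15 = 0.000005676 W
  P_R2 = (23.99 - 0)²/39000 = 0.01476 W
P_total = P_R1 + P_R2 = 0.01476 W

Final answer: 0.01476 W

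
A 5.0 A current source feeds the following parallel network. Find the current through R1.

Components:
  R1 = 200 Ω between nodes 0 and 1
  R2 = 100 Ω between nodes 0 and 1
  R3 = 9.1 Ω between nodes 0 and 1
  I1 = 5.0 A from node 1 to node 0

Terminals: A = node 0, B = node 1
All resistors sit directly between nodes 0 and 1, so they are in parallel and share one voltage V; the full source current 5 A splits among them.
1/R_par = 1/200 + 1/100 + 1/9.1 = 0.1249 S  =>  R_par = 8.007 Ω
V = I × R_par = 5 × 8.007 = 40.04 V
I_R1 = V/R1 = 40.04/200 = 0.2002 A

Final answer: 0.2002 A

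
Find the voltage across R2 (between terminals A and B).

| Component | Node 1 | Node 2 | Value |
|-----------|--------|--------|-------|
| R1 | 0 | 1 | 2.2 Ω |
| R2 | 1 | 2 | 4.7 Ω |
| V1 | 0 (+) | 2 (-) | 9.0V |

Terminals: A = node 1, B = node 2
R1 and R2 are in series across V1 (node 0 → node 1 → node 2), and the output A–B is taken across R2, so this is a voltage divider.
Series current: I = V1/(R1 + R2) = 9/(2.2 + 4.7) = 9/6.9 = 1.304 A
V_R2 = I × R2 = V1 × R2/(R1 + R2) = 9 × 4.7/6.9 = 6.13 V

Final answer: 6.13 V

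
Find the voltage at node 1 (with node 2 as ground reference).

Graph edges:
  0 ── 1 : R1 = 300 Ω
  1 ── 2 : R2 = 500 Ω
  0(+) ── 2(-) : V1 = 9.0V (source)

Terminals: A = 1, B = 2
Nodal analysis, taking node 2 as the 0 V reference.
Source V1 fixes V_0 = 9 V.
KCL at each unknown node (sum of currents leaving = 0; resistances in Ω):
  Node 1: (V_1 - 9)/300 + (V_1 - 0)/500 = 0
Collecting terms: 0.005333 × V_1 = 0.03  =>  V_1 = 5.625 V
The requested potential is V_1 = 5.625 V.

Final answer: V_1 = 5.625 V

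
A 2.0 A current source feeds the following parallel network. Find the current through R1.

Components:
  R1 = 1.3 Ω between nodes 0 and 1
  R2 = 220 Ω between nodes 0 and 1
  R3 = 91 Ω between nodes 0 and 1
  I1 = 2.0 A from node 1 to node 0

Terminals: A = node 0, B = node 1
All resistors sit directly between nodes 0 and 1, so they are in parallel and share one voltage V; the full source current 2 A splits among them.
1/R_par = 1/1.3 + 1/220 + 1/91 = 0.7848 S  =>  R_par = 1.274 Ω
V = I × R_par = 2 × 1.274 = 2.549 V
I_R1 = V/R1 = 2.549/1.3 = 1.96 A

Final answer: 1.96 A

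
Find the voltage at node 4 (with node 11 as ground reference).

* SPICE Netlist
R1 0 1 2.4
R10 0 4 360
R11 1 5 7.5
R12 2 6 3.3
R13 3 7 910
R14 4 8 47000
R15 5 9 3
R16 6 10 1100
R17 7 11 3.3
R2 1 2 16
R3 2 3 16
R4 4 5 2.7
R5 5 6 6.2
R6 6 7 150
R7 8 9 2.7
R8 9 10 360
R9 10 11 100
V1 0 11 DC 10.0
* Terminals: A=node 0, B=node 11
Nodal analysis, taking node 11 as the 0 V reference.
Source V1 fixes V_0 = 10 V.
KCL at each unknown node (sum of currents leaving = 0; resistances in Ω):
  Node 1: (V_1 - 10)/2.4 + (V_1 - V_2)/16 + (V_1 - V_5)/7.5 = 0
  Node 2: (V_2 - V_1)/16 + (V_2 - V_3)/16 + (V_2 - V_6)/3.3 = 0
  Node 3: (V_3 - V_2)/16 + (V_3 - V_7)/910 = 0
  Node 4: (V_4 - V_5)/2.7 + (V_4 - 10)/360 + (V_4 - V_8)/47000 = 0
  Node 5: (V_5 - V_4)/2.7 + (V_5 - V_6)/6.2 + (V_5 - V_1)/7.5 + (V_5 - V_9)/3 = 0
  Node 6: (V_6 - V_5)/6.2 + (V_6 - V_7)/150 + (V_6 - V_2)/3.3 + (V_6 - V_10)/1100 = 0
  Node 7: (V_7 - V_6)/150 + (V_7 - V_3)/910 + (V_7 - 0)/3.3 = 0
  Node 8: (V_8 - V_9)/2.7 + (V_8 - V_4)/47000 = 0
  Node 9: (V_9 - V_8)/2.7 + (V_9 - V_10)/360 + (V_9 - V_5)/3 = 0
  Node 10: (V_10 - V_9)/360 + (V_10 - 0)/100 + (V_10 - V_6)/1100 = 0
Collecting terms (coefficients in siemens):
  0.6125·V_1 - 0.0625·V_2 - 0.1333·V_5 = 4.167
  0.428·V_2 - 0.0625·V_1 - 0.0625·V_3 - 0.303·V_6 = 0
  0.0636·V_3 - 0.0625·V_2 - 0.001099·V_7 = 0
  0.3732·V_4 - 0.3704·V_5 - 0.00002128·V_8 = 0.02778
  0.9983·V_5 - 0.1333·V_1 - 0.3704·V_4 - 0.1613·V_6 - 0.3333·V_9 = 0
  0.4719·V_6 - 0.303·V_2 - 0.1613·V_5 - 0.006667·V_7 - 0.0009091·V_10 = 0
  0.3108·V_7 - 0.001099·V_3 - 0.006667·V_6 = 0
  0.3704·V_8 - 0.00002128·V_4 - 0.3704·V_9 = 0
  0.7065·V_9 - 0.3333·V_5 - 0.3704·V_8 - 0.002778·V_10 = 0
  0.01369·V_10 - 0.0009091·V_6 - 0.002778·V_9 = 0
Solving these 10 simultaneous equations (Gaussian elimination) gives:
  V_1 = 9.779 V, V_2 = 9.203 V, V_3 = 9.048 V, V_4 = 9.363 V
  V_5 = 9.358 V, V_6 = 9.116 V, V_7 = 0.2275 V, V_8 = 9.301 V
  V_9 = 9.301 V, V_10 = 2.493 V
The requested potential is V_4 = 9.363 V.

Final answer: V_4 = 9.363 V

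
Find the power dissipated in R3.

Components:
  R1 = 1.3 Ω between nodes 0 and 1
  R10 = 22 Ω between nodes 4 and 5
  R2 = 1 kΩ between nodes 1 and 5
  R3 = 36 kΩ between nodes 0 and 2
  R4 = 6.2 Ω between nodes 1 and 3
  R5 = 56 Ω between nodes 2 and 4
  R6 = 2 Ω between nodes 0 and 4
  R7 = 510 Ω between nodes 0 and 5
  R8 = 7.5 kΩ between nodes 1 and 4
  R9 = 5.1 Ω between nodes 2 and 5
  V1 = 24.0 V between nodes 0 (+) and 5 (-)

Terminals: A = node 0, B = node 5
Nodal analysis, taking node 5 as the 0 V reference.
Source V1 fixes V_0 = 24 V.
KCL at each unknown node (sum of currents leaving = 0; resistances in Ω):
  Node 1: (V_1 - 24)/1.3 + (V_1 - 0)/1000 + (V_1 - V_3)/6.2 + (V_1 - V_4)/7500 = 0
  Node 2: (V_2 - 24)/36000 + (V_2 - V_4)/56 + (V_2 - 0)/5.1 = 0
  Node 3: (V_3 - V_1)/6.2 = 0
  Node 4: (V_4 - V_2)/56 + (V_4 - 24)/2 + (V_4 - V_1)/7500 + (V_4 - 0)/22 = 0
Collecting terms (coefficients in siemens):
  0.9317·V_1 - 0.1613·V_3 - 0.0001333·V_4 = 18.46
  0.214·V_2 - 0.01786·V_4 = 0.0006667
  0.1613·V_3 - 0.1613·V_1 = 0
  0.5634·V_4 - 0.0001333·V_1 - 0.01786·V_2 = 12
Solving these 4 simultaneous equations (Gaussian elimination) gives:
  V_1 = 23.97 V, V_2 = 1.786 V, V_3 = 23.97 V, V_4 = 21.36 V
I_R3 = (V_0 - V_2)/R3 = (24 - 1.786)/36000 = 0.0006171 A
P_R3 = I_R3² × R3 = (0.0006171)² × 36000 = 0.01371 W

Final answer: 0.01371 W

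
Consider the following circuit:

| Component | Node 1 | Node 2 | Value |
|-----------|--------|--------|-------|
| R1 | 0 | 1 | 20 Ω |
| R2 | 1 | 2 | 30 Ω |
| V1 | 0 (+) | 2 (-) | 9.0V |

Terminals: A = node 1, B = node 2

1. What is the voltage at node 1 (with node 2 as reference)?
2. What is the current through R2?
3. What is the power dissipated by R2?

Nodal analysis, taking node 2 as the 0 V reference.
Source V1 fixes V_0 = 9 V.
KCL at each unknown node (sum of currents leaving = 0; resistances in Ω):
  Node 1: (V_1 - 9)/20 + (V_1 - 0)/30 = 0
Collecting terms: 0.08333 × V_1 = 0.45  =>  V_1 = 5.4 V
Part 1:
  Read off the nodal solution: V_1 = 5.4 V
Part 2:
  I_R2 = (V_1 - V_2)/R2 = (5.4 - 0)/30 = 0.18 A
  Magnitude: I_R2 = 0.18 A
Part 3:
  I_R2 = (V_1 - V_2)/R2 = (5.4 - 0)/30 = 0.18 A
  P_R2 = I_R2² × R2 = (0.18)² × 30 = 0.972 W

Final answers:
1. V_1 = 5.4 V
2. I_R2 = 0.18 A
3. P_R2 = 0.972 W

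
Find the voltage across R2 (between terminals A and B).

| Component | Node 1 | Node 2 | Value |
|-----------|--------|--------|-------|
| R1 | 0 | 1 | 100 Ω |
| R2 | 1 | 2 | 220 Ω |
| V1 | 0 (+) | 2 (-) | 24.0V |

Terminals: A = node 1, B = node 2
R1 and R2 are in series across V1 (node 0 → node 1 → node 2), and the output A–B is taken across R2, so this is a voltage divider.
Series current: I = V1/(R1 + R2) = 24/(100 + 220) = 24/320 = 0.075 A
V_R2 = I × R2 = V1 × R2/(R1 + R2) = 24 × 220/320 = 16.5 V

Final answer: 16.5 V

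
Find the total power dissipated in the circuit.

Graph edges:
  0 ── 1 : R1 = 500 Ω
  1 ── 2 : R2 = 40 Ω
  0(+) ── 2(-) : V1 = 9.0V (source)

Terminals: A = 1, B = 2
Nodal analysis, taking node 2 as the 0 V reference.
Source V1 fixes V_0 = 9 V.
KCL at each unknown node (sum of currents leaving = 0; resistances in Ω):
  Node 1: (V_1 - 9)/500 + (V_1 - 0)/40 = 0
Collecting terms: 0.027 × V_1 = 0.018  =>  V_1 = 0.6667 V
Power in each resistor, P = (ΔV)²/R:
  P_R1 = (9 - 0.6667)²/500 = 0.1389 W
  P_R2 = (0.6667 - 0)²/40 = 0.01111 W
P_total = P_R1 + P_R2 = 0.15 W

Final answer: 0.15 W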